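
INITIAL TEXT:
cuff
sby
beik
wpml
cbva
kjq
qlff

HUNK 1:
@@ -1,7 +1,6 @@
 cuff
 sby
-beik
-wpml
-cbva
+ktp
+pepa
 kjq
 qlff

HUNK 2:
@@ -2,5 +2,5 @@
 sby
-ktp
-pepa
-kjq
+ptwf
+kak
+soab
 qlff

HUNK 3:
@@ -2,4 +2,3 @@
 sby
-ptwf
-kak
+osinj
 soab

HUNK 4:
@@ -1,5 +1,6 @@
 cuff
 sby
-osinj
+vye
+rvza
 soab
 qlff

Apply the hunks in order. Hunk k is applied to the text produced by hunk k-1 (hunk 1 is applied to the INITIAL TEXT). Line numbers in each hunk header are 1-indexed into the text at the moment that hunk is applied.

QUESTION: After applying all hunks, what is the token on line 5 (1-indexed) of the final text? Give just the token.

Answer: soab

Derivation:
Hunk 1: at line 1 remove [beik,wpml,cbva] add [ktp,pepa] -> 6 lines: cuff sby ktp pepa kjq qlff
Hunk 2: at line 2 remove [ktp,pepa,kjq] add [ptwf,kak,soab] -> 6 lines: cuff sby ptwf kak soab qlff
Hunk 3: at line 2 remove [ptwf,kak] add [osinj] -> 5 lines: cuff sby osinj soab qlff
Hunk 4: at line 1 remove [osinj] add [vye,rvza] -> 6 lines: cuff sby vye rvza soab qlff
Final line 5: soab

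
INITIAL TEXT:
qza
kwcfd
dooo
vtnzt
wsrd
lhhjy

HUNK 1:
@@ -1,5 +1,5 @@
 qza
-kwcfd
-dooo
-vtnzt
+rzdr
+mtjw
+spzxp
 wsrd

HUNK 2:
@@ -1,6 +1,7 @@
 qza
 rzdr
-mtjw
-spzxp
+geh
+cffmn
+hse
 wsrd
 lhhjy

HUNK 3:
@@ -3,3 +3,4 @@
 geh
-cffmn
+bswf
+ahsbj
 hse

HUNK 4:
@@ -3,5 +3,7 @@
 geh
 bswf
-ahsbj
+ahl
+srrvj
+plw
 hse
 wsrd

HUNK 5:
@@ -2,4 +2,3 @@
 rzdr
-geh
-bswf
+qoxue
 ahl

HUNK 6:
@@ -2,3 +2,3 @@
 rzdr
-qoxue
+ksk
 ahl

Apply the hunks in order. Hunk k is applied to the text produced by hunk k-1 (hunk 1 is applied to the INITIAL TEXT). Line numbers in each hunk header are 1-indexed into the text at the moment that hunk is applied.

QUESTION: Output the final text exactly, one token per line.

Answer: qza
rzdr
ksk
ahl
srrvj
plw
hse
wsrd
lhhjy

Derivation:
Hunk 1: at line 1 remove [kwcfd,dooo,vtnzt] add [rzdr,mtjw,spzxp] -> 6 lines: qza rzdr mtjw spzxp wsrd lhhjy
Hunk 2: at line 1 remove [mtjw,spzxp] add [geh,cffmn,hse] -> 7 lines: qza rzdr geh cffmn hse wsrd lhhjy
Hunk 3: at line 3 remove [cffmn] add [bswf,ahsbj] -> 8 lines: qza rzdr geh bswf ahsbj hse wsrd lhhjy
Hunk 4: at line 3 remove [ahsbj] add [ahl,srrvj,plw] -> 10 lines: qza rzdr geh bswf ahl srrvj plw hse wsrd lhhjy
Hunk 5: at line 2 remove [geh,bswf] add [qoxue] -> 9 lines: qza rzdr qoxue ahl srrvj plw hse wsrd lhhjy
Hunk 6: at line 2 remove [qoxue] add [ksk] -> 9 lines: qza rzdr ksk ahl srrvj plw hse wsrd lhhjy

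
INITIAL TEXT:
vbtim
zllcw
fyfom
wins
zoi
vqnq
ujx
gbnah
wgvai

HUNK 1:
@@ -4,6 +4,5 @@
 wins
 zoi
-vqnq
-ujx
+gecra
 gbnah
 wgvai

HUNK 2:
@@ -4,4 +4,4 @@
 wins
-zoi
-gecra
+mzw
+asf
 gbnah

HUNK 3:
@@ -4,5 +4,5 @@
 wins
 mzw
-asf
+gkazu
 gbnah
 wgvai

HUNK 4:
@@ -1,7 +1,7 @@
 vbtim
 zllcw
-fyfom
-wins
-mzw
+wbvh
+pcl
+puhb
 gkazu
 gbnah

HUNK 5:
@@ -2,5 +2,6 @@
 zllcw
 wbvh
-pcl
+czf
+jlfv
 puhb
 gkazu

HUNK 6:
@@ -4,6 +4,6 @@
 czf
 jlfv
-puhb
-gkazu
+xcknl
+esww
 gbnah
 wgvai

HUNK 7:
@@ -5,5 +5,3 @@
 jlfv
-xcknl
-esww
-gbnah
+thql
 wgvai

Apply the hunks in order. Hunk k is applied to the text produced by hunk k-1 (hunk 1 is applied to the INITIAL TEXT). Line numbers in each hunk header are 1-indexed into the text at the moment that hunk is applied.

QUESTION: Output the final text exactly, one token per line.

Hunk 1: at line 4 remove [vqnq,ujx] add [gecra] -> 8 lines: vbtim zllcw fyfom wins zoi gecra gbnah wgvai
Hunk 2: at line 4 remove [zoi,gecra] add [mzw,asf] -> 8 lines: vbtim zllcw fyfom wins mzw asf gbnah wgvai
Hunk 3: at line 4 remove [asf] add [gkazu] -> 8 lines: vbtim zllcw fyfom wins mzw gkazu gbnah wgvai
Hunk 4: at line 1 remove [fyfom,wins,mzw] add [wbvh,pcl,puhb] -> 8 lines: vbtim zllcw wbvh pcl puhb gkazu gbnah wgvai
Hunk 5: at line 2 remove [pcl] add [czf,jlfv] -> 9 lines: vbtim zllcw wbvh czf jlfv puhb gkazu gbnah wgvai
Hunk 6: at line 4 remove [puhb,gkazu] add [xcknl,esww] -> 9 lines: vbtim zllcw wbvh czf jlfv xcknl esww gbnah wgvai
Hunk 7: at line 5 remove [xcknl,esww,gbnah] add [thql] -> 7 lines: vbtim zllcw wbvh czf jlfv thql wgvai

Answer: vbtim
zllcw
wbvh
czf
jlfv
thql
wgvai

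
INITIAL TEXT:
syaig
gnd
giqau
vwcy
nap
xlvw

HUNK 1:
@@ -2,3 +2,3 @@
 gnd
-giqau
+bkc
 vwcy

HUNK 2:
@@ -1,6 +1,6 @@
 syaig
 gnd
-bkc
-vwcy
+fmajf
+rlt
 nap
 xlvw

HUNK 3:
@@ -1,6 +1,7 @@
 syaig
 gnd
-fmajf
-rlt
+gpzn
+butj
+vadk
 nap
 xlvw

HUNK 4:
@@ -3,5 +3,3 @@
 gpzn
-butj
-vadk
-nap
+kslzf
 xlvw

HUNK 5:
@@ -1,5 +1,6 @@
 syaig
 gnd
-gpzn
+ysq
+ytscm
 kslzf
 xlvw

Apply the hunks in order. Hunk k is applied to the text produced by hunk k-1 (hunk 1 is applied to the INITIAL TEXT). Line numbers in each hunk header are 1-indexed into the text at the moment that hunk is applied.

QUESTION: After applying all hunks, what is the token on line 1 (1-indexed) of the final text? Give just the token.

Answer: syaig

Derivation:
Hunk 1: at line 2 remove [giqau] add [bkc] -> 6 lines: syaig gnd bkc vwcy nap xlvw
Hunk 2: at line 1 remove [bkc,vwcy] add [fmajf,rlt] -> 6 lines: syaig gnd fmajf rlt nap xlvw
Hunk 3: at line 1 remove [fmajf,rlt] add [gpzn,butj,vadk] -> 7 lines: syaig gnd gpzn butj vadk nap xlvw
Hunk 4: at line 3 remove [butj,vadk,nap] add [kslzf] -> 5 lines: syaig gnd gpzn kslzf xlvw
Hunk 5: at line 1 remove [gpzn] add [ysq,ytscm] -> 6 lines: syaig gnd ysq ytscm kslzf xlvw
Final line 1: syaig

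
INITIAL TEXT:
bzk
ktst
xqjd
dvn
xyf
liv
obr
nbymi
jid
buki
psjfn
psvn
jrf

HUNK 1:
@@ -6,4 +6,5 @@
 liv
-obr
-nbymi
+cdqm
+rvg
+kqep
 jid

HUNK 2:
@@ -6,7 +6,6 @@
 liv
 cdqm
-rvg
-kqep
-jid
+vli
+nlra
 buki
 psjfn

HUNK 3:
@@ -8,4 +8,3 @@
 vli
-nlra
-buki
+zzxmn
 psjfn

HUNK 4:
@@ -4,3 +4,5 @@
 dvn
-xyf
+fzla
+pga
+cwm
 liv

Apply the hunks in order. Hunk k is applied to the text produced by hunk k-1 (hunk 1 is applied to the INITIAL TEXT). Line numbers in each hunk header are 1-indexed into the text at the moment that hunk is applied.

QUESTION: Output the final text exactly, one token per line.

Hunk 1: at line 6 remove [obr,nbymi] add [cdqm,rvg,kqep] -> 14 lines: bzk ktst xqjd dvn xyf liv cdqm rvg kqep jid buki psjfn psvn jrf
Hunk 2: at line 6 remove [rvg,kqep,jid] add [vli,nlra] -> 13 lines: bzk ktst xqjd dvn xyf liv cdqm vli nlra buki psjfn psvn jrf
Hunk 3: at line 8 remove [nlra,buki] add [zzxmn] -> 12 lines: bzk ktst xqjd dvn xyf liv cdqm vli zzxmn psjfn psvn jrf
Hunk 4: at line 4 remove [xyf] add [fzla,pga,cwm] -> 14 lines: bzk ktst xqjd dvn fzla pga cwm liv cdqm vli zzxmn psjfn psvn jrf

Answer: bzk
ktst
xqjd
dvn
fzla
pga
cwm
liv
cdqm
vli
zzxmn
psjfn
psvn
jrf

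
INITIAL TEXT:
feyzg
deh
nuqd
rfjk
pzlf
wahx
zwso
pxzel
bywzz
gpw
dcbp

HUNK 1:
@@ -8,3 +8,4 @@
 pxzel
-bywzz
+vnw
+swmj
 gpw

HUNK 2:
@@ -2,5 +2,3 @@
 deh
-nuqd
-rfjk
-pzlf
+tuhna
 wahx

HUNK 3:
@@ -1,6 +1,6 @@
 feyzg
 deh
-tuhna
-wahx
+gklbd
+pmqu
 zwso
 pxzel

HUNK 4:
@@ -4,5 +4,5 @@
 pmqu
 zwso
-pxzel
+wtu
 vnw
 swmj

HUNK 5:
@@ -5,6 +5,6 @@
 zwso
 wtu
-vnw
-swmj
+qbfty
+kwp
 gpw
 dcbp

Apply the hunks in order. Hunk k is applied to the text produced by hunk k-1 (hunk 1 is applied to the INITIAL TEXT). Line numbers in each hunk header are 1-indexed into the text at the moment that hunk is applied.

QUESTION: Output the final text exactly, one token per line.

Answer: feyzg
deh
gklbd
pmqu
zwso
wtu
qbfty
kwp
gpw
dcbp

Derivation:
Hunk 1: at line 8 remove [bywzz] add [vnw,swmj] -> 12 lines: feyzg deh nuqd rfjk pzlf wahx zwso pxzel vnw swmj gpw dcbp
Hunk 2: at line 2 remove [nuqd,rfjk,pzlf] add [tuhna] -> 10 lines: feyzg deh tuhna wahx zwso pxzel vnw swmj gpw dcbp
Hunk 3: at line 1 remove [tuhna,wahx] add [gklbd,pmqu] -> 10 lines: feyzg deh gklbd pmqu zwso pxzel vnw swmj gpw dcbp
Hunk 4: at line 4 remove [pxzel] add [wtu] -> 10 lines: feyzg deh gklbd pmqu zwso wtu vnw swmj gpw dcbp
Hunk 5: at line 5 remove [vnw,swmj] add [qbfty,kwp] -> 10 lines: feyzg deh gklbd pmqu zwso wtu qbfty kwp gpw dcbp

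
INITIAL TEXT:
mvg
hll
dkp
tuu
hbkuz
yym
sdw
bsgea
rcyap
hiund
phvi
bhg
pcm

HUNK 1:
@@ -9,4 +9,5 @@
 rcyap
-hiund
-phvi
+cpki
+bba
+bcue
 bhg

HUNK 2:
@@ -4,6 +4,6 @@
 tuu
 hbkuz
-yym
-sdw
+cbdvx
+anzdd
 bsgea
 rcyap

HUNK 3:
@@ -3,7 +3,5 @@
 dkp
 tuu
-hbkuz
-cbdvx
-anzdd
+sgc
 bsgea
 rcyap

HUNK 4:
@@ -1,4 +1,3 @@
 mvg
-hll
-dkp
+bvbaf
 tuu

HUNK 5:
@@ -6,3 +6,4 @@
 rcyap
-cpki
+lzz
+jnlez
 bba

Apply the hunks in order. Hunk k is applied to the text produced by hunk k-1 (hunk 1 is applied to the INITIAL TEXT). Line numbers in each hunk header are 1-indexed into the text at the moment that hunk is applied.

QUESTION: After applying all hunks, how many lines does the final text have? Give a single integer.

Hunk 1: at line 9 remove [hiund,phvi] add [cpki,bba,bcue] -> 14 lines: mvg hll dkp tuu hbkuz yym sdw bsgea rcyap cpki bba bcue bhg pcm
Hunk 2: at line 4 remove [yym,sdw] add [cbdvx,anzdd] -> 14 lines: mvg hll dkp tuu hbkuz cbdvx anzdd bsgea rcyap cpki bba bcue bhg pcm
Hunk 3: at line 3 remove [hbkuz,cbdvx,anzdd] add [sgc] -> 12 lines: mvg hll dkp tuu sgc bsgea rcyap cpki bba bcue bhg pcm
Hunk 4: at line 1 remove [hll,dkp] add [bvbaf] -> 11 lines: mvg bvbaf tuu sgc bsgea rcyap cpki bba bcue bhg pcm
Hunk 5: at line 6 remove [cpki] add [lzz,jnlez] -> 12 lines: mvg bvbaf tuu sgc bsgea rcyap lzz jnlez bba bcue bhg pcm
Final line count: 12

Answer: 12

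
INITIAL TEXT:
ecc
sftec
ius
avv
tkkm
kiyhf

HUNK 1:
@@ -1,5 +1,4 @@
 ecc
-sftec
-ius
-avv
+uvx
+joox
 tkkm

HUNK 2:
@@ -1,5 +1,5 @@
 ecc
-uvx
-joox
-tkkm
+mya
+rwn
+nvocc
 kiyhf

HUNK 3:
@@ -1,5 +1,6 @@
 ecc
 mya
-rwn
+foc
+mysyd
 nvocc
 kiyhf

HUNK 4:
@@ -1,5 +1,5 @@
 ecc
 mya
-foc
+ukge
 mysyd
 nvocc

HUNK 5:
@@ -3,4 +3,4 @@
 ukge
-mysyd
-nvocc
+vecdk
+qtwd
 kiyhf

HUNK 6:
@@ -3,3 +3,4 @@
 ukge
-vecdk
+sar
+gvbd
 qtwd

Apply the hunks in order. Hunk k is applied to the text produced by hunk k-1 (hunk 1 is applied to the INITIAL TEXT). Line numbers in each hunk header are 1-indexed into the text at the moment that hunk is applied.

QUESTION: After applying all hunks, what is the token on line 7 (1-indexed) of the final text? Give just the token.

Answer: kiyhf

Derivation:
Hunk 1: at line 1 remove [sftec,ius,avv] add [uvx,joox] -> 5 lines: ecc uvx joox tkkm kiyhf
Hunk 2: at line 1 remove [uvx,joox,tkkm] add [mya,rwn,nvocc] -> 5 lines: ecc mya rwn nvocc kiyhf
Hunk 3: at line 1 remove [rwn] add [foc,mysyd] -> 6 lines: ecc mya foc mysyd nvocc kiyhf
Hunk 4: at line 1 remove [foc] add [ukge] -> 6 lines: ecc mya ukge mysyd nvocc kiyhf
Hunk 5: at line 3 remove [mysyd,nvocc] add [vecdk,qtwd] -> 6 lines: ecc mya ukge vecdk qtwd kiyhf
Hunk 6: at line 3 remove [vecdk] add [sar,gvbd] -> 7 lines: ecc mya ukge sar gvbd qtwd kiyhf
Final line 7: kiyhf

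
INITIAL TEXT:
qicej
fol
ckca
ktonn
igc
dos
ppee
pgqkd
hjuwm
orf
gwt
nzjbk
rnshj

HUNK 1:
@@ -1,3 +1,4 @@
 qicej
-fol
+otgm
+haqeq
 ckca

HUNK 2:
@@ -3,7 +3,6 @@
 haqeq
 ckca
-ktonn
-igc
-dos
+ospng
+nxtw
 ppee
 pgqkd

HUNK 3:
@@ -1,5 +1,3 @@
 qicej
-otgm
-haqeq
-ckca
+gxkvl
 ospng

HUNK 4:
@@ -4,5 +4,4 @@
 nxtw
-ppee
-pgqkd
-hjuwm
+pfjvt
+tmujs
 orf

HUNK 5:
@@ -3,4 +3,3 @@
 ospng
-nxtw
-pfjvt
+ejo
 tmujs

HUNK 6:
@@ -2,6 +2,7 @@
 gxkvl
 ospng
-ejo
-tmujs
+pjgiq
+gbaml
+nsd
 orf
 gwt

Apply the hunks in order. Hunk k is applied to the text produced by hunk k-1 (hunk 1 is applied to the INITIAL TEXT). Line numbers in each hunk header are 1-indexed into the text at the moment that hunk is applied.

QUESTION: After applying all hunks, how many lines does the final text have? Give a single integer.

Answer: 10

Derivation:
Hunk 1: at line 1 remove [fol] add [otgm,haqeq] -> 14 lines: qicej otgm haqeq ckca ktonn igc dos ppee pgqkd hjuwm orf gwt nzjbk rnshj
Hunk 2: at line 3 remove [ktonn,igc,dos] add [ospng,nxtw] -> 13 lines: qicej otgm haqeq ckca ospng nxtw ppee pgqkd hjuwm orf gwt nzjbk rnshj
Hunk 3: at line 1 remove [otgm,haqeq,ckca] add [gxkvl] -> 11 lines: qicej gxkvl ospng nxtw ppee pgqkd hjuwm orf gwt nzjbk rnshj
Hunk 4: at line 4 remove [ppee,pgqkd,hjuwm] add [pfjvt,tmujs] -> 10 lines: qicej gxkvl ospng nxtw pfjvt tmujs orf gwt nzjbk rnshj
Hunk 5: at line 3 remove [nxtw,pfjvt] add [ejo] -> 9 lines: qicej gxkvl ospng ejo tmujs orf gwt nzjbk rnshj
Hunk 6: at line 2 remove [ejo,tmujs] add [pjgiq,gbaml,nsd] -> 10 lines: qicej gxkvl ospng pjgiq gbaml nsd orf gwt nzjbk rnshj
Final line count: 10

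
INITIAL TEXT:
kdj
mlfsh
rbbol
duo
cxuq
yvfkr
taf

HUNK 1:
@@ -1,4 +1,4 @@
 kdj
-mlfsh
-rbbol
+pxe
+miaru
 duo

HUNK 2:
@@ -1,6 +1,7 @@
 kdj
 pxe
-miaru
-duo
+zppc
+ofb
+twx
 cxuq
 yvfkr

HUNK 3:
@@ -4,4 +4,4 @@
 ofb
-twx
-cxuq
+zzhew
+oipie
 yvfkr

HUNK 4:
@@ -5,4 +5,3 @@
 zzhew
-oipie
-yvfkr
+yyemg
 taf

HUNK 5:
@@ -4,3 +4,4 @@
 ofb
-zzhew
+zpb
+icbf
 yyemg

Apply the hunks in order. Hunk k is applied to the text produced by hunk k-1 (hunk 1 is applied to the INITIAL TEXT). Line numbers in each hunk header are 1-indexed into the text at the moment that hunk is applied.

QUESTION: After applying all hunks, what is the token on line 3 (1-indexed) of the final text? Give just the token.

Hunk 1: at line 1 remove [mlfsh,rbbol] add [pxe,miaru] -> 7 lines: kdj pxe miaru duo cxuq yvfkr taf
Hunk 2: at line 1 remove [miaru,duo] add [zppc,ofb,twx] -> 8 lines: kdj pxe zppc ofb twx cxuq yvfkr taf
Hunk 3: at line 4 remove [twx,cxuq] add [zzhew,oipie] -> 8 lines: kdj pxe zppc ofb zzhew oipie yvfkr taf
Hunk 4: at line 5 remove [oipie,yvfkr] add [yyemg] -> 7 lines: kdj pxe zppc ofb zzhew yyemg taf
Hunk 5: at line 4 remove [zzhew] add [zpb,icbf] -> 8 lines: kdj pxe zppc ofb zpb icbf yyemg taf
Final line 3: zppc

Answer: zppc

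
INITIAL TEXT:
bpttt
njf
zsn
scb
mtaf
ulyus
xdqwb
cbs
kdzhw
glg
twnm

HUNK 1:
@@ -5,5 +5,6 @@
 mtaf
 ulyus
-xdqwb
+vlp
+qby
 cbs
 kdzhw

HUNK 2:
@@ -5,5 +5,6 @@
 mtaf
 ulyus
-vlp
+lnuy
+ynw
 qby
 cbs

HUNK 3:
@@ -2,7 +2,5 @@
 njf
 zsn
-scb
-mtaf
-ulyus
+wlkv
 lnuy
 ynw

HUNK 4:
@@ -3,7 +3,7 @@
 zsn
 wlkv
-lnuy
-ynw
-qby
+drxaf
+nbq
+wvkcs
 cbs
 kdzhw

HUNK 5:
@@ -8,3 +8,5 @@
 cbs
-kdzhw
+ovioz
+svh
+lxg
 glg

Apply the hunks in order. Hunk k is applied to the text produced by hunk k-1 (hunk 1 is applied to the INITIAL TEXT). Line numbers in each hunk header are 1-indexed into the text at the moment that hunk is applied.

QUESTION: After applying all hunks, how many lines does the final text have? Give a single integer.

Answer: 13

Derivation:
Hunk 1: at line 5 remove [xdqwb] add [vlp,qby] -> 12 lines: bpttt njf zsn scb mtaf ulyus vlp qby cbs kdzhw glg twnm
Hunk 2: at line 5 remove [vlp] add [lnuy,ynw] -> 13 lines: bpttt njf zsn scb mtaf ulyus lnuy ynw qby cbs kdzhw glg twnm
Hunk 3: at line 2 remove [scb,mtaf,ulyus] add [wlkv] -> 11 lines: bpttt njf zsn wlkv lnuy ynw qby cbs kdzhw glg twnm
Hunk 4: at line 3 remove [lnuy,ynw,qby] add [drxaf,nbq,wvkcs] -> 11 lines: bpttt njf zsn wlkv drxaf nbq wvkcs cbs kdzhw glg twnm
Hunk 5: at line 8 remove [kdzhw] add [ovioz,svh,lxg] -> 13 lines: bpttt njf zsn wlkv drxaf nbq wvkcs cbs ovioz svh lxg glg twnm
Final line count: 13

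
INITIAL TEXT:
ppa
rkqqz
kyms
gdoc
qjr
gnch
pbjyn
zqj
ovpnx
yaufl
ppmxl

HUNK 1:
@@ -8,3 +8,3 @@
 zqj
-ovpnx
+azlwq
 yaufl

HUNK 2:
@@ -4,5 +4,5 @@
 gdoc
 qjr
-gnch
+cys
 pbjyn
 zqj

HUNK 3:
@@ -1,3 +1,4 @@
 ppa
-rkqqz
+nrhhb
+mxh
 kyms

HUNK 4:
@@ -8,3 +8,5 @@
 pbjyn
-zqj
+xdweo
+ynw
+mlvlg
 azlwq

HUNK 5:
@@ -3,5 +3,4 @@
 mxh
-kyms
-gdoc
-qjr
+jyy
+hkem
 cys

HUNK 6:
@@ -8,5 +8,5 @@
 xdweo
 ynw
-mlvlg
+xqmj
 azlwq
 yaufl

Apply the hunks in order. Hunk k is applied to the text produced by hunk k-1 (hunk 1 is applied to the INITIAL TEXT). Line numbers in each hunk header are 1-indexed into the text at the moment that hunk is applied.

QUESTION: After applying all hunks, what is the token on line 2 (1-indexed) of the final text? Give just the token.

Hunk 1: at line 8 remove [ovpnx] add [azlwq] -> 11 lines: ppa rkqqz kyms gdoc qjr gnch pbjyn zqj azlwq yaufl ppmxl
Hunk 2: at line 4 remove [gnch] add [cys] -> 11 lines: ppa rkqqz kyms gdoc qjr cys pbjyn zqj azlwq yaufl ppmxl
Hunk 3: at line 1 remove [rkqqz] add [nrhhb,mxh] -> 12 lines: ppa nrhhb mxh kyms gdoc qjr cys pbjyn zqj azlwq yaufl ppmxl
Hunk 4: at line 8 remove [zqj] add [xdweo,ynw,mlvlg] -> 14 lines: ppa nrhhb mxh kyms gdoc qjr cys pbjyn xdweo ynw mlvlg azlwq yaufl ppmxl
Hunk 5: at line 3 remove [kyms,gdoc,qjr] add [jyy,hkem] -> 13 lines: ppa nrhhb mxh jyy hkem cys pbjyn xdweo ynw mlvlg azlwq yaufl ppmxl
Hunk 6: at line 8 remove [mlvlg] add [xqmj] -> 13 lines: ppa nrhhb mxh jyy hkem cys pbjyn xdweo ynw xqmj azlwq yaufl ppmxl
Final line 2: nrhhb

Answer: nrhhb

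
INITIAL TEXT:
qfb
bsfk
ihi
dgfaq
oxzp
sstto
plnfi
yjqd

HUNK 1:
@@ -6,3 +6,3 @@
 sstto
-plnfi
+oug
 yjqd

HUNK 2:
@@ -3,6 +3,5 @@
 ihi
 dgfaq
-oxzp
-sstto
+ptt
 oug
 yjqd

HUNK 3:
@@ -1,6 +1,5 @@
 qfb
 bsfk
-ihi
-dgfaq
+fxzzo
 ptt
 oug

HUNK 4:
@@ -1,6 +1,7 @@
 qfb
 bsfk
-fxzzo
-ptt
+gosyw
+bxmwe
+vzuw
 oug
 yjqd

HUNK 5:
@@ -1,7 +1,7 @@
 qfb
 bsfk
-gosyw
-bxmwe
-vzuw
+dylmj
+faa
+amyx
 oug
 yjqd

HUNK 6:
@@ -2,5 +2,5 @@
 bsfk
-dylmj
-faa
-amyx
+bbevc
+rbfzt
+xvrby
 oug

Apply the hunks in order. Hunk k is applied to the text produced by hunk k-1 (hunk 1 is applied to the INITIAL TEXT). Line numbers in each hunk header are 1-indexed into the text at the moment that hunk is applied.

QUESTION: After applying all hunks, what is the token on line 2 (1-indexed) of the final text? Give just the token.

Hunk 1: at line 6 remove [plnfi] add [oug] -> 8 lines: qfb bsfk ihi dgfaq oxzp sstto oug yjqd
Hunk 2: at line 3 remove [oxzp,sstto] add [ptt] -> 7 lines: qfb bsfk ihi dgfaq ptt oug yjqd
Hunk 3: at line 1 remove [ihi,dgfaq] add [fxzzo] -> 6 lines: qfb bsfk fxzzo ptt oug yjqd
Hunk 4: at line 1 remove [fxzzo,ptt] add [gosyw,bxmwe,vzuw] -> 7 lines: qfb bsfk gosyw bxmwe vzuw oug yjqd
Hunk 5: at line 1 remove [gosyw,bxmwe,vzuw] add [dylmj,faa,amyx] -> 7 lines: qfb bsfk dylmj faa amyx oug yjqd
Hunk 6: at line 2 remove [dylmj,faa,amyx] add [bbevc,rbfzt,xvrby] -> 7 lines: qfb bsfk bbevc rbfzt xvrby oug yjqd
Final line 2: bsfk

Answer: bsfk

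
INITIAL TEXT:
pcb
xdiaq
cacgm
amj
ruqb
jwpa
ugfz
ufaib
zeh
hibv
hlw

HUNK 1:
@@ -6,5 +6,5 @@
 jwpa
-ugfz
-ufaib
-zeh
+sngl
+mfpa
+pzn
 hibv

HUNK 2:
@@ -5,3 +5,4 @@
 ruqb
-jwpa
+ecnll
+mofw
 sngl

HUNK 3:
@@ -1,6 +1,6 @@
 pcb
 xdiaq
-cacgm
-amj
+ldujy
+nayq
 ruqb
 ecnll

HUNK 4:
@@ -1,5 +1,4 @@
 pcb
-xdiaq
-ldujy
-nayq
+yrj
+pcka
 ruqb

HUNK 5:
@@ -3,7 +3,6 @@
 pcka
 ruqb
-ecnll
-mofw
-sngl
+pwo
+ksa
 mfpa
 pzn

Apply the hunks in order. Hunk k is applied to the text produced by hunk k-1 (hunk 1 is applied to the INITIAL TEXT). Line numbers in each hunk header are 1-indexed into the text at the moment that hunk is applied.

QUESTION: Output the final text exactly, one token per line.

Answer: pcb
yrj
pcka
ruqb
pwo
ksa
mfpa
pzn
hibv
hlw

Derivation:
Hunk 1: at line 6 remove [ugfz,ufaib,zeh] add [sngl,mfpa,pzn] -> 11 lines: pcb xdiaq cacgm amj ruqb jwpa sngl mfpa pzn hibv hlw
Hunk 2: at line 5 remove [jwpa] add [ecnll,mofw] -> 12 lines: pcb xdiaq cacgm amj ruqb ecnll mofw sngl mfpa pzn hibv hlw
Hunk 3: at line 1 remove [cacgm,amj] add [ldujy,nayq] -> 12 lines: pcb xdiaq ldujy nayq ruqb ecnll mofw sngl mfpa pzn hibv hlw
Hunk 4: at line 1 remove [xdiaq,ldujy,nayq] add [yrj,pcka] -> 11 lines: pcb yrj pcka ruqb ecnll mofw sngl mfpa pzn hibv hlw
Hunk 5: at line 3 remove [ecnll,mofw,sngl] add [pwo,ksa] -> 10 lines: pcb yrj pcka ruqb pwo ksa mfpa pzn hibv hlw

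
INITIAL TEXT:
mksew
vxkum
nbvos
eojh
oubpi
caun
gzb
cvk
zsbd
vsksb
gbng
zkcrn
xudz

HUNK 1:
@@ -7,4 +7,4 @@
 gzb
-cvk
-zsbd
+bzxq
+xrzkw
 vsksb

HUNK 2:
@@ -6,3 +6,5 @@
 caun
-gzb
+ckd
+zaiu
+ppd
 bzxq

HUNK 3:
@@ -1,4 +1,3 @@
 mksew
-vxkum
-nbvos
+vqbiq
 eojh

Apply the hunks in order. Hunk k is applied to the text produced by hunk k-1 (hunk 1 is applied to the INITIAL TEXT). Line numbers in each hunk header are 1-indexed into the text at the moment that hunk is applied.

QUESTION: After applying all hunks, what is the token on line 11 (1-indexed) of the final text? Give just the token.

Answer: vsksb

Derivation:
Hunk 1: at line 7 remove [cvk,zsbd] add [bzxq,xrzkw] -> 13 lines: mksew vxkum nbvos eojh oubpi caun gzb bzxq xrzkw vsksb gbng zkcrn xudz
Hunk 2: at line 6 remove [gzb] add [ckd,zaiu,ppd] -> 15 lines: mksew vxkum nbvos eojh oubpi caun ckd zaiu ppd bzxq xrzkw vsksb gbng zkcrn xudz
Hunk 3: at line 1 remove [vxkum,nbvos] add [vqbiq] -> 14 lines: mksew vqbiq eojh oubpi caun ckd zaiu ppd bzxq xrzkw vsksb gbng zkcrn xudz
Final line 11: vsksb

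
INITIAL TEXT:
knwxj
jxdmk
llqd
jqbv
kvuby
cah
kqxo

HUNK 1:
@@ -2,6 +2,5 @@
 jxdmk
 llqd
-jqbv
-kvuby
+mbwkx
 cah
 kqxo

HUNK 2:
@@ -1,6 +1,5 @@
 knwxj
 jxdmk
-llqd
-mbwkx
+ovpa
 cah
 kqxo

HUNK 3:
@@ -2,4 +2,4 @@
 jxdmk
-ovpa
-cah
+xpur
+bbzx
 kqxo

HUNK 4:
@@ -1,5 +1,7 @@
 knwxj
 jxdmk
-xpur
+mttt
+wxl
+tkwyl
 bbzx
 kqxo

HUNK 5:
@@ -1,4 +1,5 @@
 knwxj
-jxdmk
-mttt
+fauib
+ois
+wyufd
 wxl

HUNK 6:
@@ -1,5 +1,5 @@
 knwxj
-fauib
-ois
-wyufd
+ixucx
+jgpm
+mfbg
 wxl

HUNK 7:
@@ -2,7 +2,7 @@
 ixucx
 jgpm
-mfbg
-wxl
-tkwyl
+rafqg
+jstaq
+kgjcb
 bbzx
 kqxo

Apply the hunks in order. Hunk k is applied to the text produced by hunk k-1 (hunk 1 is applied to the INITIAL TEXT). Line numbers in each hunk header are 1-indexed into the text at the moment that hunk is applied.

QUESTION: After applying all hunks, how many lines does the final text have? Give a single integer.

Hunk 1: at line 2 remove [jqbv,kvuby] add [mbwkx] -> 6 lines: knwxj jxdmk llqd mbwkx cah kqxo
Hunk 2: at line 1 remove [llqd,mbwkx] add [ovpa] -> 5 lines: knwxj jxdmk ovpa cah kqxo
Hunk 3: at line 2 remove [ovpa,cah] add [xpur,bbzx] -> 5 lines: knwxj jxdmk xpur bbzx kqxo
Hunk 4: at line 1 remove [xpur] add [mttt,wxl,tkwyl] -> 7 lines: knwxj jxdmk mttt wxl tkwyl bbzx kqxo
Hunk 5: at line 1 remove [jxdmk,mttt] add [fauib,ois,wyufd] -> 8 lines: knwxj fauib ois wyufd wxl tkwyl bbzx kqxo
Hunk 6: at line 1 remove [fauib,ois,wyufd] add [ixucx,jgpm,mfbg] -> 8 lines: knwxj ixucx jgpm mfbg wxl tkwyl bbzx kqxo
Hunk 7: at line 2 remove [mfbg,wxl,tkwyl] add [rafqg,jstaq,kgjcb] -> 8 lines: knwxj ixucx jgpm rafqg jstaq kgjcb bbzx kqxo
Final line count: 8

Answer: 8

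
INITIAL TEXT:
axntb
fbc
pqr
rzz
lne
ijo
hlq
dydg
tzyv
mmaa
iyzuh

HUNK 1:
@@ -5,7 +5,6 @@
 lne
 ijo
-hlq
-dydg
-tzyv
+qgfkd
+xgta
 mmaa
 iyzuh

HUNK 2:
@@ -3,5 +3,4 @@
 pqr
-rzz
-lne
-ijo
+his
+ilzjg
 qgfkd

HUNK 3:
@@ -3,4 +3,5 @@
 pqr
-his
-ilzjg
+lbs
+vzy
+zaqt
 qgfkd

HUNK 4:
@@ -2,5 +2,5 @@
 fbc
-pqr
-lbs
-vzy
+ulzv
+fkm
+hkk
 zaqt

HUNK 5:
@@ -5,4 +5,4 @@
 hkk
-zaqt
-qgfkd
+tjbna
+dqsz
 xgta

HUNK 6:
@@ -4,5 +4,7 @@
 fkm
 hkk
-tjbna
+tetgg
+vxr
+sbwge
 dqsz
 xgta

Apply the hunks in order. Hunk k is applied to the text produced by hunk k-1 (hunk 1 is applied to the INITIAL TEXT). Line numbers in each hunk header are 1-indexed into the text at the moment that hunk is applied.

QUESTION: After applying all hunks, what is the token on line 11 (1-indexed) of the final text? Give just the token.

Hunk 1: at line 5 remove [hlq,dydg,tzyv] add [qgfkd,xgta] -> 10 lines: axntb fbc pqr rzz lne ijo qgfkd xgta mmaa iyzuh
Hunk 2: at line 3 remove [rzz,lne,ijo] add [his,ilzjg] -> 9 lines: axntb fbc pqr his ilzjg qgfkd xgta mmaa iyzuh
Hunk 3: at line 3 remove [his,ilzjg] add [lbs,vzy,zaqt] -> 10 lines: axntb fbc pqr lbs vzy zaqt qgfkd xgta mmaa iyzuh
Hunk 4: at line 2 remove [pqr,lbs,vzy] add [ulzv,fkm,hkk] -> 10 lines: axntb fbc ulzv fkm hkk zaqt qgfkd xgta mmaa iyzuh
Hunk 5: at line 5 remove [zaqt,qgfkd] add [tjbna,dqsz] -> 10 lines: axntb fbc ulzv fkm hkk tjbna dqsz xgta mmaa iyzuh
Hunk 6: at line 4 remove [tjbna] add [tetgg,vxr,sbwge] -> 12 lines: axntb fbc ulzv fkm hkk tetgg vxr sbwge dqsz xgta mmaa iyzuh
Final line 11: mmaa

Answer: mmaa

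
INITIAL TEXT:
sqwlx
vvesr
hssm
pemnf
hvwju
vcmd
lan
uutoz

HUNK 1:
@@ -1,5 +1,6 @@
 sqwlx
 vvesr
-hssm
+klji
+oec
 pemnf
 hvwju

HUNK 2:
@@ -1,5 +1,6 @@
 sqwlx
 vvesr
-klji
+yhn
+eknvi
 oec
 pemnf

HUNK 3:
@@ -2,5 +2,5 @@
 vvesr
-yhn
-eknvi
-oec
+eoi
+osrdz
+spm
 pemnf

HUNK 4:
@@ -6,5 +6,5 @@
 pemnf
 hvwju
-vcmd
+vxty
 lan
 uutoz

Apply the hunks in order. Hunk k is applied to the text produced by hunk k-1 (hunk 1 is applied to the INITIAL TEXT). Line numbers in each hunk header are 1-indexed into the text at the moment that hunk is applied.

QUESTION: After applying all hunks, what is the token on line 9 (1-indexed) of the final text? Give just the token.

Hunk 1: at line 1 remove [hssm] add [klji,oec] -> 9 lines: sqwlx vvesr klji oec pemnf hvwju vcmd lan uutoz
Hunk 2: at line 1 remove [klji] add [yhn,eknvi] -> 10 lines: sqwlx vvesr yhn eknvi oec pemnf hvwju vcmd lan uutoz
Hunk 3: at line 2 remove [yhn,eknvi,oec] add [eoi,osrdz,spm] -> 10 lines: sqwlx vvesr eoi osrdz spm pemnf hvwju vcmd lan uutoz
Hunk 4: at line 6 remove [vcmd] add [vxty] -> 10 lines: sqwlx vvesr eoi osrdz spm pemnf hvwju vxty lan uutoz
Final line 9: lan

Answer: lan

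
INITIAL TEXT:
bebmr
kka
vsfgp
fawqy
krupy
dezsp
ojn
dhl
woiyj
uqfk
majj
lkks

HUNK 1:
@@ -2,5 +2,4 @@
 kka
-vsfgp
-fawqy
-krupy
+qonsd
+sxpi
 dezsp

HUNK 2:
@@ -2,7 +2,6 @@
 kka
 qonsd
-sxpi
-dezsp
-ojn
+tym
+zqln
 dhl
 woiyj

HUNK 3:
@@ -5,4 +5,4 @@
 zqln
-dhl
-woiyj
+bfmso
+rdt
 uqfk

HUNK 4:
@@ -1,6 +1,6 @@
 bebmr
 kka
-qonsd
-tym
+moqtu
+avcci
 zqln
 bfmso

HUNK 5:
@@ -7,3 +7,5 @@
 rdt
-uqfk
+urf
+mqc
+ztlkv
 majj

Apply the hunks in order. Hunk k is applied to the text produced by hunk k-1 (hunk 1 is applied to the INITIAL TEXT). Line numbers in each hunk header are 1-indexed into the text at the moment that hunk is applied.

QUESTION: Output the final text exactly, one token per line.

Hunk 1: at line 2 remove [vsfgp,fawqy,krupy] add [qonsd,sxpi] -> 11 lines: bebmr kka qonsd sxpi dezsp ojn dhl woiyj uqfk majj lkks
Hunk 2: at line 2 remove [sxpi,dezsp,ojn] add [tym,zqln] -> 10 lines: bebmr kka qonsd tym zqln dhl woiyj uqfk majj lkks
Hunk 3: at line 5 remove [dhl,woiyj] add [bfmso,rdt] -> 10 lines: bebmr kka qonsd tym zqln bfmso rdt uqfk majj lkks
Hunk 4: at line 1 remove [qonsd,tym] add [moqtu,avcci] -> 10 lines: bebmr kka moqtu avcci zqln bfmso rdt uqfk majj lkks
Hunk 5: at line 7 remove [uqfk] add [urf,mqc,ztlkv] -> 12 lines: bebmr kka moqtu avcci zqln bfmso rdt urf mqc ztlkv majj lkks

Answer: bebmr
kka
moqtu
avcci
zqln
bfmso
rdt
urf
mqc
ztlkv
majj
lkks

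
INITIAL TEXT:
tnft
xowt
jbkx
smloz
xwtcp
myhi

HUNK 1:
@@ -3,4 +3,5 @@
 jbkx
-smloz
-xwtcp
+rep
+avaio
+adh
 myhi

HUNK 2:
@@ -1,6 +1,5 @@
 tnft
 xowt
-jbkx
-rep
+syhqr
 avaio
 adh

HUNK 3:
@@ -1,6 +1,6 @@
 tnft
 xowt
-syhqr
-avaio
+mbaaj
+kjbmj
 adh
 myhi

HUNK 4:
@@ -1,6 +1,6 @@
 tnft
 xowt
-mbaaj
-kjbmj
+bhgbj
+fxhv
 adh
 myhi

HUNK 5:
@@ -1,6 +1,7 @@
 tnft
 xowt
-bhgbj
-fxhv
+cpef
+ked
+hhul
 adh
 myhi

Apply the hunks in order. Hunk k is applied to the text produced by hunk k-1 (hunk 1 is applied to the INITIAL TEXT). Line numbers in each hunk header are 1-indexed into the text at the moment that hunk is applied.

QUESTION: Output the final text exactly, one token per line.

Hunk 1: at line 3 remove [smloz,xwtcp] add [rep,avaio,adh] -> 7 lines: tnft xowt jbkx rep avaio adh myhi
Hunk 2: at line 1 remove [jbkx,rep] add [syhqr] -> 6 lines: tnft xowt syhqr avaio adh myhi
Hunk 3: at line 1 remove [syhqr,avaio] add [mbaaj,kjbmj] -> 6 lines: tnft xowt mbaaj kjbmj adh myhi
Hunk 4: at line 1 remove [mbaaj,kjbmj] add [bhgbj,fxhv] -> 6 lines: tnft xowt bhgbj fxhv adh myhi
Hunk 5: at line 1 remove [bhgbj,fxhv] add [cpef,ked,hhul] -> 7 lines: tnft xowt cpef ked hhul adh myhi

Answer: tnft
xowt
cpef
ked
hhul
adh
myhi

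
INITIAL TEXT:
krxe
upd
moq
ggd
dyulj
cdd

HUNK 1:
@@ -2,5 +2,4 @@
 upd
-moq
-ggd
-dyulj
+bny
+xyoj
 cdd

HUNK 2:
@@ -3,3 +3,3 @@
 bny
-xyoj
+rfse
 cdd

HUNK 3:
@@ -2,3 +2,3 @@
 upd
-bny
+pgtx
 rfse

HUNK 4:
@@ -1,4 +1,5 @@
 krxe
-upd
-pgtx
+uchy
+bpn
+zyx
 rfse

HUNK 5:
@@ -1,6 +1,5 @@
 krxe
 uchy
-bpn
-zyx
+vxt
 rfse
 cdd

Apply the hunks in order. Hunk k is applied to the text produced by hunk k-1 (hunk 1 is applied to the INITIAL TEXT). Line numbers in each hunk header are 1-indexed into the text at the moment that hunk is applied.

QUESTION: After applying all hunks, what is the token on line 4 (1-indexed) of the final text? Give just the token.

Hunk 1: at line 2 remove [moq,ggd,dyulj] add [bny,xyoj] -> 5 lines: krxe upd bny xyoj cdd
Hunk 2: at line 3 remove [xyoj] add [rfse] -> 5 lines: krxe upd bny rfse cdd
Hunk 3: at line 2 remove [bny] add [pgtx] -> 5 lines: krxe upd pgtx rfse cdd
Hunk 4: at line 1 remove [upd,pgtx] add [uchy,bpn,zyx] -> 6 lines: krxe uchy bpn zyx rfse cdd
Hunk 5: at line 1 remove [bpn,zyx] add [vxt] -> 5 lines: krxe uchy vxt rfse cdd
Final line 4: rfse

Answer: rfse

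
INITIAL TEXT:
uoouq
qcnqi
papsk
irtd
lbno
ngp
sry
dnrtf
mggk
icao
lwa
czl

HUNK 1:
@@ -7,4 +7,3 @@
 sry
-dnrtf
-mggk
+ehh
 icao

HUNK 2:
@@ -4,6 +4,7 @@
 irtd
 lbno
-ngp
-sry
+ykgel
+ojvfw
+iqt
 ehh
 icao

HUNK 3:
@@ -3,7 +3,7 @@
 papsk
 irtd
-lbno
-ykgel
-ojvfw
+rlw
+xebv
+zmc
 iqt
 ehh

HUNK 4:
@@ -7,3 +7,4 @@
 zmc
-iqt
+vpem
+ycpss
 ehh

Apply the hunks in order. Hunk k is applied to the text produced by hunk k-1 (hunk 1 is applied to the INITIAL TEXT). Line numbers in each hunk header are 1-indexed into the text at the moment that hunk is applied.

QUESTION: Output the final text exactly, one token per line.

Answer: uoouq
qcnqi
papsk
irtd
rlw
xebv
zmc
vpem
ycpss
ehh
icao
lwa
czl

Derivation:
Hunk 1: at line 7 remove [dnrtf,mggk] add [ehh] -> 11 lines: uoouq qcnqi papsk irtd lbno ngp sry ehh icao lwa czl
Hunk 2: at line 4 remove [ngp,sry] add [ykgel,ojvfw,iqt] -> 12 lines: uoouq qcnqi papsk irtd lbno ykgel ojvfw iqt ehh icao lwa czl
Hunk 3: at line 3 remove [lbno,ykgel,ojvfw] add [rlw,xebv,zmc] -> 12 lines: uoouq qcnqi papsk irtd rlw xebv zmc iqt ehh icao lwa czl
Hunk 4: at line 7 remove [iqt] add [vpem,ycpss] -> 13 lines: uoouq qcnqi papsk irtd rlw xebv zmc vpem ycpss ehh icao lwa czl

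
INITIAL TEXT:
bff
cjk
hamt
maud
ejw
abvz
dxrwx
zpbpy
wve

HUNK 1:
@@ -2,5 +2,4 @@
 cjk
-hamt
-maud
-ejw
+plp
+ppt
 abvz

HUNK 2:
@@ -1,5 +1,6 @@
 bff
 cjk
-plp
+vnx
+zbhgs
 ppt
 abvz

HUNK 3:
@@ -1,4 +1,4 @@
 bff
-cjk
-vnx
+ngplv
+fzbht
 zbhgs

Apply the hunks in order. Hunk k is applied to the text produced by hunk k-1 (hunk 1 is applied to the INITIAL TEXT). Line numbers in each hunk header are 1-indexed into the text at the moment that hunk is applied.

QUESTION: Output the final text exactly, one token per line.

Hunk 1: at line 2 remove [hamt,maud,ejw] add [plp,ppt] -> 8 lines: bff cjk plp ppt abvz dxrwx zpbpy wve
Hunk 2: at line 1 remove [plp] add [vnx,zbhgs] -> 9 lines: bff cjk vnx zbhgs ppt abvz dxrwx zpbpy wve
Hunk 3: at line 1 remove [cjk,vnx] add [ngplv,fzbht] -> 9 lines: bff ngplv fzbht zbhgs ppt abvz dxrwx zpbpy wve

Answer: bff
ngplv
fzbht
zbhgs
ppt
abvz
dxrwx
zpbpy
wve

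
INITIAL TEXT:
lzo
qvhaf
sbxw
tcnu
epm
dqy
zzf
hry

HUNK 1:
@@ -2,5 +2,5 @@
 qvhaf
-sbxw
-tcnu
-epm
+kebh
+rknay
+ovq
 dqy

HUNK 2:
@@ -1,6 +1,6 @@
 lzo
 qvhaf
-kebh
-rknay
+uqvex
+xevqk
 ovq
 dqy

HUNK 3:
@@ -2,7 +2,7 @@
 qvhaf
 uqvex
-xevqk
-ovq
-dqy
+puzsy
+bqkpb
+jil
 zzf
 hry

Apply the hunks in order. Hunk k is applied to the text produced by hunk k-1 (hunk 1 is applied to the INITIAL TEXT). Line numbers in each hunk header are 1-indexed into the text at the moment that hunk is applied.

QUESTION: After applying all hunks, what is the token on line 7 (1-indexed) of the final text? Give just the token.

Hunk 1: at line 2 remove [sbxw,tcnu,epm] add [kebh,rknay,ovq] -> 8 lines: lzo qvhaf kebh rknay ovq dqy zzf hry
Hunk 2: at line 1 remove [kebh,rknay] add [uqvex,xevqk] -> 8 lines: lzo qvhaf uqvex xevqk ovq dqy zzf hry
Hunk 3: at line 2 remove [xevqk,ovq,dqy] add [puzsy,bqkpb,jil] -> 8 lines: lzo qvhaf uqvex puzsy bqkpb jil zzf hry
Final line 7: zzf

Answer: zzf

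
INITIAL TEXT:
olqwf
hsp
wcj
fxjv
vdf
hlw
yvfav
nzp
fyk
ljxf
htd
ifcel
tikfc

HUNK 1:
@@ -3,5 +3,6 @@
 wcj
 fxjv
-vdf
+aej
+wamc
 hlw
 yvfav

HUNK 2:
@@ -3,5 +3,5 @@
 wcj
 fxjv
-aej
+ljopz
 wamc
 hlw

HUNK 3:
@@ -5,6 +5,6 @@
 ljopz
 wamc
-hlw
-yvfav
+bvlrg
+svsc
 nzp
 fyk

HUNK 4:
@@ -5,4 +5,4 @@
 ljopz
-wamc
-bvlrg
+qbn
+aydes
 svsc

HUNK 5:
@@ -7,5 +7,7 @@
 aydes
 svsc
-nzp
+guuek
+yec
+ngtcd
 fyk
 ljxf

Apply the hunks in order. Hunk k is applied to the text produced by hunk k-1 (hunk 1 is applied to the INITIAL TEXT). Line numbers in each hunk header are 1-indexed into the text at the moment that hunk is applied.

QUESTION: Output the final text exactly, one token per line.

Answer: olqwf
hsp
wcj
fxjv
ljopz
qbn
aydes
svsc
guuek
yec
ngtcd
fyk
ljxf
htd
ifcel
tikfc

Derivation:
Hunk 1: at line 3 remove [vdf] add [aej,wamc] -> 14 lines: olqwf hsp wcj fxjv aej wamc hlw yvfav nzp fyk ljxf htd ifcel tikfc
Hunk 2: at line 3 remove [aej] add [ljopz] -> 14 lines: olqwf hsp wcj fxjv ljopz wamc hlw yvfav nzp fyk ljxf htd ifcel tikfc
Hunk 3: at line 5 remove [hlw,yvfav] add [bvlrg,svsc] -> 14 lines: olqwf hsp wcj fxjv ljopz wamc bvlrg svsc nzp fyk ljxf htd ifcel tikfc
Hunk 4: at line 5 remove [wamc,bvlrg] add [qbn,aydes] -> 14 lines: olqwf hsp wcj fxjv ljopz qbn aydes svsc nzp fyk ljxf htd ifcel tikfc
Hunk 5: at line 7 remove [nzp] add [guuek,yec,ngtcd] -> 16 lines: olqwf hsp wcj fxjv ljopz qbn aydes svsc guuek yec ngtcd fyk ljxf htd ifcel tikfc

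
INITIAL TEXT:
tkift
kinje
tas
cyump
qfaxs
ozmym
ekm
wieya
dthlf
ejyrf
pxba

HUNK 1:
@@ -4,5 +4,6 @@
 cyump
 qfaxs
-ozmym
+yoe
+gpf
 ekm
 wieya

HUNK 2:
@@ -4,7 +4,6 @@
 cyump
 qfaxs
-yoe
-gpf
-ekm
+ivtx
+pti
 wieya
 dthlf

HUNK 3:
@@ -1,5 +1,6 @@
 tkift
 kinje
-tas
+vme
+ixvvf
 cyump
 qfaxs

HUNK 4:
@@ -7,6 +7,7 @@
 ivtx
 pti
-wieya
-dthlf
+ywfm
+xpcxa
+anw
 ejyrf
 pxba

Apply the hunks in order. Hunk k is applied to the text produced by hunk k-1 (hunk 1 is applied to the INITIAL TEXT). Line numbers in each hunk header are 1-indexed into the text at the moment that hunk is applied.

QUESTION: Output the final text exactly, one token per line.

Hunk 1: at line 4 remove [ozmym] add [yoe,gpf] -> 12 lines: tkift kinje tas cyump qfaxs yoe gpf ekm wieya dthlf ejyrf pxba
Hunk 2: at line 4 remove [yoe,gpf,ekm] add [ivtx,pti] -> 11 lines: tkift kinje tas cyump qfaxs ivtx pti wieya dthlf ejyrf pxba
Hunk 3: at line 1 remove [tas] add [vme,ixvvf] -> 12 lines: tkift kinje vme ixvvf cyump qfaxs ivtx pti wieya dthlf ejyrf pxba
Hunk 4: at line 7 remove [wieya,dthlf] add [ywfm,xpcxa,anw] -> 13 lines: tkift kinje vme ixvvf cyump qfaxs ivtx pti ywfm xpcxa anw ejyrf pxba

Answer: tkift
kinje
vme
ixvvf
cyump
qfaxs
ivtx
pti
ywfm
xpcxa
anw
ejyrf
pxba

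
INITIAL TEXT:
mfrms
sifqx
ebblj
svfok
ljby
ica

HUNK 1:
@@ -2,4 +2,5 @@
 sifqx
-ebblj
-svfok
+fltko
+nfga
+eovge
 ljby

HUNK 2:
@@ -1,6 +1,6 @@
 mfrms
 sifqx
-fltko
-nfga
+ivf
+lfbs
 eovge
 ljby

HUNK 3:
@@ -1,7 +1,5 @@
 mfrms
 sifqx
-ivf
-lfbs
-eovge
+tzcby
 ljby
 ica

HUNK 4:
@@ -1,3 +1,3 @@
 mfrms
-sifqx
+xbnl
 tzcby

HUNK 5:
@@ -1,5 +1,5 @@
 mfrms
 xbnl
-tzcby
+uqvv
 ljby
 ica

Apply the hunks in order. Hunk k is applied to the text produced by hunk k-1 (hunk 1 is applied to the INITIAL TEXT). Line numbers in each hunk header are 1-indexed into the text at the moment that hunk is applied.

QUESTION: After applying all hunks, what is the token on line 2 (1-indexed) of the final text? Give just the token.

Answer: xbnl

Derivation:
Hunk 1: at line 2 remove [ebblj,svfok] add [fltko,nfga,eovge] -> 7 lines: mfrms sifqx fltko nfga eovge ljby ica
Hunk 2: at line 1 remove [fltko,nfga] add [ivf,lfbs] -> 7 lines: mfrms sifqx ivf lfbs eovge ljby ica
Hunk 3: at line 1 remove [ivf,lfbs,eovge] add [tzcby] -> 5 lines: mfrms sifqx tzcby ljby ica
Hunk 4: at line 1 remove [sifqx] add [xbnl] -> 5 lines: mfrms xbnl tzcby ljby ica
Hunk 5: at line 1 remove [tzcby] add [uqvv] -> 5 lines: mfrms xbnl uqvv ljby ica
Final line 2: xbnl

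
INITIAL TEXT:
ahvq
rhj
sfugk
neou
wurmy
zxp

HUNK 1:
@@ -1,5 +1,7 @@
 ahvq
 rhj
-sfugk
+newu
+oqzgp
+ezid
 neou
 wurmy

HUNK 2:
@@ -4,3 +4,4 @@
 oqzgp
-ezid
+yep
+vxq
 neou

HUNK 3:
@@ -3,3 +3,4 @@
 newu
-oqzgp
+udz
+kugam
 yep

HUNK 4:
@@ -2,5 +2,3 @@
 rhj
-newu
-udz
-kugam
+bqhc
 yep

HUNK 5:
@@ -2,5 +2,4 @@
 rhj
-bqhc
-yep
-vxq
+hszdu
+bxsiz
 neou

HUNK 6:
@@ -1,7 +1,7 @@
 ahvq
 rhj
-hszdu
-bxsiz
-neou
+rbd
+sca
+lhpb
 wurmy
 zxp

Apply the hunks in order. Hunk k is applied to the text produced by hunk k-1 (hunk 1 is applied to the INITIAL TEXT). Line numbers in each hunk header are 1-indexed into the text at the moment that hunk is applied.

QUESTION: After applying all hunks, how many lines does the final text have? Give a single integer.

Hunk 1: at line 1 remove [sfugk] add [newu,oqzgp,ezid] -> 8 lines: ahvq rhj newu oqzgp ezid neou wurmy zxp
Hunk 2: at line 4 remove [ezid] add [yep,vxq] -> 9 lines: ahvq rhj newu oqzgp yep vxq neou wurmy zxp
Hunk 3: at line 3 remove [oqzgp] add [udz,kugam] -> 10 lines: ahvq rhj newu udz kugam yep vxq neou wurmy zxp
Hunk 4: at line 2 remove [newu,udz,kugam] add [bqhc] -> 8 lines: ahvq rhj bqhc yep vxq neou wurmy zxp
Hunk 5: at line 2 remove [bqhc,yep,vxq] add [hszdu,bxsiz] -> 7 lines: ahvq rhj hszdu bxsiz neou wurmy zxp
Hunk 6: at line 1 remove [hszdu,bxsiz,neou] add [rbd,sca,lhpb] -> 7 lines: ahvq rhj rbd sca lhpb wurmy zxp
Final line count: 7

Answer: 7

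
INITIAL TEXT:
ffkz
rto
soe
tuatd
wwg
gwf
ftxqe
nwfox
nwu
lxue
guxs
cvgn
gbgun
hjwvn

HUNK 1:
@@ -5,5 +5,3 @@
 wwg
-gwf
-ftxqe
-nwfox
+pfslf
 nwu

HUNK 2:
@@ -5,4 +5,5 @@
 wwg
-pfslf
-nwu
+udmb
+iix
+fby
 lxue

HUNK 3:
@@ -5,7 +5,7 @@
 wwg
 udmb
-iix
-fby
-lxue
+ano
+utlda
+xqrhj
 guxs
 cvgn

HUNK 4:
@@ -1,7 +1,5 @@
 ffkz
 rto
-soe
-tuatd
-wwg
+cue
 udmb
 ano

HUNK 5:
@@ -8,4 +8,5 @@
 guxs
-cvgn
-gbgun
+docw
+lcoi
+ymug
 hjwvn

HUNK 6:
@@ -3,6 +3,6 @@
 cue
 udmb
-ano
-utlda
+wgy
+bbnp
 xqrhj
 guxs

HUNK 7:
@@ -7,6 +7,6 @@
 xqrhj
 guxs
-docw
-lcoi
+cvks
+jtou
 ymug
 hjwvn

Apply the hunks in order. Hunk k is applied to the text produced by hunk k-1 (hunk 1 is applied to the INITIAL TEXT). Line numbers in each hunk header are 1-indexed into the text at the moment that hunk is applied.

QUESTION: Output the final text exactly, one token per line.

Hunk 1: at line 5 remove [gwf,ftxqe,nwfox] add [pfslf] -> 12 lines: ffkz rto soe tuatd wwg pfslf nwu lxue guxs cvgn gbgun hjwvn
Hunk 2: at line 5 remove [pfslf,nwu] add [udmb,iix,fby] -> 13 lines: ffkz rto soe tuatd wwg udmb iix fby lxue guxs cvgn gbgun hjwvn
Hunk 3: at line 5 remove [iix,fby,lxue] add [ano,utlda,xqrhj] -> 13 lines: ffkz rto soe tuatd wwg udmb ano utlda xqrhj guxs cvgn gbgun hjwvn
Hunk 4: at line 1 remove [soe,tuatd,wwg] add [cue] -> 11 lines: ffkz rto cue udmb ano utlda xqrhj guxs cvgn gbgun hjwvn
Hunk 5: at line 8 remove [cvgn,gbgun] add [docw,lcoi,ymug] -> 12 lines: ffkz rto cue udmb ano utlda xqrhj guxs docw lcoi ymug hjwvn
Hunk 6: at line 3 remove [ano,utlda] add [wgy,bbnp] -> 12 lines: ffkz rto cue udmb wgy bbnp xqrhj guxs docw lcoi ymug hjwvn
Hunk 7: at line 7 remove [docw,lcoi] add [cvks,jtou] -> 12 lines: ffkz rto cue udmb wgy bbnp xqrhj guxs cvks jtou ymug hjwvn

Answer: ffkz
rto
cue
udmb
wgy
bbnp
xqrhj
guxs
cvks
jtou
ymug
hjwvn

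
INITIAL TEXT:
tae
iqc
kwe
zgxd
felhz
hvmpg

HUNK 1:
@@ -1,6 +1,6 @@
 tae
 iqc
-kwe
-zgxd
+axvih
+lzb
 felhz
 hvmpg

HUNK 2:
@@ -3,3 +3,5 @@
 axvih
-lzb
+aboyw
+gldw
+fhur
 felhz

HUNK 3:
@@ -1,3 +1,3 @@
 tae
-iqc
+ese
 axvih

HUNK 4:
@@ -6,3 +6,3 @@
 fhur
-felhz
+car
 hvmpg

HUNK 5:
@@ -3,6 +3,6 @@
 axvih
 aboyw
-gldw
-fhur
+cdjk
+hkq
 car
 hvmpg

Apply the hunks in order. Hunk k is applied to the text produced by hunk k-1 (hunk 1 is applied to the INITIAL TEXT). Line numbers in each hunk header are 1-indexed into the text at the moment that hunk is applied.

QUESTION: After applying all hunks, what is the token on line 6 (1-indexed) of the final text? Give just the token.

Answer: hkq

Derivation:
Hunk 1: at line 1 remove [kwe,zgxd] add [axvih,lzb] -> 6 lines: tae iqc axvih lzb felhz hvmpg
Hunk 2: at line 3 remove [lzb] add [aboyw,gldw,fhur] -> 8 lines: tae iqc axvih aboyw gldw fhur felhz hvmpg
Hunk 3: at line 1 remove [iqc] add [ese] -> 8 lines: tae ese axvih aboyw gldw fhur felhz hvmpg
Hunk 4: at line 6 remove [felhz] add [car] -> 8 lines: tae ese axvih aboyw gldw fhur car hvmpg
Hunk 5: at line 3 remove [gldw,fhur] add [cdjk,hkq] -> 8 lines: tae ese axvih aboyw cdjk hkq car hvmpg
Final line 6: hkq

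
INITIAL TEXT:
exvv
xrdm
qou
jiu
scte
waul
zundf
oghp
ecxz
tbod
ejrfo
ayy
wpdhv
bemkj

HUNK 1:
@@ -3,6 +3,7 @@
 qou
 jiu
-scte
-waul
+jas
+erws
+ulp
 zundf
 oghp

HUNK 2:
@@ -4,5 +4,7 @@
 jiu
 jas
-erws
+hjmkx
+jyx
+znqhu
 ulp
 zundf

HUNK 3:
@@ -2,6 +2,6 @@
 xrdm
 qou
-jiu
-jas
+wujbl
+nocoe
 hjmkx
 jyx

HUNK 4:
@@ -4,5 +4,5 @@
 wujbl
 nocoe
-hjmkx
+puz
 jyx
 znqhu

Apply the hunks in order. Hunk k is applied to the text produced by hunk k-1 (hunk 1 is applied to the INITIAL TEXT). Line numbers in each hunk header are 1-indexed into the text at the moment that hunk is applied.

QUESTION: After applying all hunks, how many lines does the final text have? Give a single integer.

Hunk 1: at line 3 remove [scte,waul] add [jas,erws,ulp] -> 15 lines: exvv xrdm qou jiu jas erws ulp zundf oghp ecxz tbod ejrfo ayy wpdhv bemkj
Hunk 2: at line 4 remove [erws] add [hjmkx,jyx,znqhu] -> 17 lines: exvv xrdm qou jiu jas hjmkx jyx znqhu ulp zundf oghp ecxz tbod ejrfo ayy wpdhv bemkj
Hunk 3: at line 2 remove [jiu,jas] add [wujbl,nocoe] -> 17 lines: exvv xrdm qou wujbl nocoe hjmkx jyx znqhu ulp zundf oghp ecxz tbod ejrfo ayy wpdhv bemkj
Hunk 4: at line 4 remove [hjmkx] add [puz] -> 17 lines: exvv xrdm qou wujbl nocoe puz jyx znqhu ulp zundf oghp ecxz tbod ejrfo ayy wpdhv bemkj
Final line count: 17

Answer: 17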